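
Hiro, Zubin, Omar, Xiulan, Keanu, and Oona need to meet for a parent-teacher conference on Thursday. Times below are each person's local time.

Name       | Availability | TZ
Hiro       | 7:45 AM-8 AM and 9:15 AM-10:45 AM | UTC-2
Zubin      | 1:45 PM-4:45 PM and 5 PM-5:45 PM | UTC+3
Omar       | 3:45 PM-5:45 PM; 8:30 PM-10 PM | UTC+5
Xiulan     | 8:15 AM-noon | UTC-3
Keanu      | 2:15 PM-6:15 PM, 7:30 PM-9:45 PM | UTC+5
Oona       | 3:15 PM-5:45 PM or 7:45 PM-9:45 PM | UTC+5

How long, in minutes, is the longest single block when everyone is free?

90

Hiro in UTC: 09:45-10:00, 11:15-12:45 (add 2h to convert from UTC-2).
Zubin in UTC: 10:45-13:45, 14:00-14:45 (subtract 3h to convert from UTC+3).
Omar in UTC: 10:45-12:45, 15:30-17:00 (subtract 5h to convert from UTC+5).
Xiulan in UTC: 11:15-15:00 (add 3h to convert from UTC-3).
Keanu in UTC: 09:15-13:15, 14:30-16:45 (subtract 5h to convert from UTC+5).
Oona in UTC: 10:15-12:45, 14:45-16:45 (subtract 5h to convert from UTC+5).
Hiro ∩ Zubin: 11:15-12:45.
Hiro ∩ Zubin ∩ Omar: 11:15-12:45.
Hiro ∩ Zubin ∩ Omar ∩ Xiulan: 11:15-12:45.
Hiro ∩ Zubin ∩ Omar ∩ Xiulan ∩ Keanu: 11:15-12:45.
Hiro ∩ Zubin ∩ Omar ∩ Xiulan ∩ Keanu ∩ Oona: 11:15-12:45.
The longest is 11:15-12:45 at 90 minutes.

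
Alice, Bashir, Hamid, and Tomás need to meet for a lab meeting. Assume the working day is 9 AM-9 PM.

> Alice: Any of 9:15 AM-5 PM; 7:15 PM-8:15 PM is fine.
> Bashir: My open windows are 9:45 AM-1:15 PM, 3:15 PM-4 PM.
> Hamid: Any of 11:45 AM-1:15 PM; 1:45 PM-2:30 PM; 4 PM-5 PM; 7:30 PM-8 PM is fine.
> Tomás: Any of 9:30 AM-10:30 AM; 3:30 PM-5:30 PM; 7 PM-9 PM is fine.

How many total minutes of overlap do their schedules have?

0

Alice ∩ Bashir: 09:45-13:15, 15:15-16:00.
Alice ∩ Bashir ∩ Hamid: 11:45-13:15.
Alice ∩ Bashir ∩ Hamid ∩ Tomás: ∅.
There is no time when everyone is free.
There is no common window, so the total is 0 minutes.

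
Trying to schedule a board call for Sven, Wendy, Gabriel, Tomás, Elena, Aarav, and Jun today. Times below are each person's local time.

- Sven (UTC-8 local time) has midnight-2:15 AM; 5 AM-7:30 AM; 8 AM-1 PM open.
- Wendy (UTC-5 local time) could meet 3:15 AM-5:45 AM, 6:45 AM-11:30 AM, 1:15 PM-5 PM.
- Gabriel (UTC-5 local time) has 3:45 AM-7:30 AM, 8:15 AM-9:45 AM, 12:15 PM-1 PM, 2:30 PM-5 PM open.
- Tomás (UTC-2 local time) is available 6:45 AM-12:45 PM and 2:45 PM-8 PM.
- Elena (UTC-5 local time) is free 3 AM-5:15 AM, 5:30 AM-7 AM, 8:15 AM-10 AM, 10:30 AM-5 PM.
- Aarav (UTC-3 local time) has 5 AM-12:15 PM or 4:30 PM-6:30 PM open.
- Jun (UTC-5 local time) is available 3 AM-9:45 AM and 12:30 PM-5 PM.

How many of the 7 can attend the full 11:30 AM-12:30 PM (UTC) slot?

4

Sven in UTC: 08:00-10:15, 13:00-15:30, 16:00-21:00 (add 8h to convert from UTC-8).
Wendy in UTC: 08:15-10:45, 11:45-16:30, 18:15-22:00 (add 5h to convert from UTC-5).
Gabriel in UTC: 08:45-12:30, 13:15-14:45, 17:15-18:00, 19:30-22:00 (add 5h to convert from UTC-5).
Tomás in UTC: 08:45-14:45, 16:45-22:00 (add 2h to convert from UTC-2).
Elena in UTC: 08:00-10:15, 10:30-12:00, 13:15-15:00, 15:30-22:00 (add 5h to convert from UTC-5).
Aarav in UTC: 08:00-15:15, 19:30-21:30 (add 3h to convert from UTC-3).
Jun in UTC: 08:00-14:45, 17:30-22:00 (add 5h to convert from UTC-5).
Gabriel, Tomás, Aarav, and Jun can make the full 11:30-12:30 slot — that's 4.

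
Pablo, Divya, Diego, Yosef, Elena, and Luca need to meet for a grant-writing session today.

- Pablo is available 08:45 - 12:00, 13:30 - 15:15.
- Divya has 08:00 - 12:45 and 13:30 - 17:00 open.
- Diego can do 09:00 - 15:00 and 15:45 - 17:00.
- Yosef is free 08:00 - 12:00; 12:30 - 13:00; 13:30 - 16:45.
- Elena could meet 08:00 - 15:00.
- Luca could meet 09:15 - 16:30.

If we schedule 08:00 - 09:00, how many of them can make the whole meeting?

Divya, Yosef, and Elena can make the full 08:00-09:00 slot — that's 3.

3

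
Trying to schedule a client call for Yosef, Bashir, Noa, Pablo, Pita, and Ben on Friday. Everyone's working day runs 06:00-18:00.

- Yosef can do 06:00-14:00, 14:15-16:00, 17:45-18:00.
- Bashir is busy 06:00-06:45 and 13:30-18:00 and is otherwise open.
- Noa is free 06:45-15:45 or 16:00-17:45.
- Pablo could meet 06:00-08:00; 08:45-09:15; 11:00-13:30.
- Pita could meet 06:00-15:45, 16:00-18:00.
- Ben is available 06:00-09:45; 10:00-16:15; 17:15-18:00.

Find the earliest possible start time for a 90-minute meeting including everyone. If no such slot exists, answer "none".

Yosef free: 06:00-14:00, 14:15-16:00, 17:45-18:00.
Bashir free: 06:45-13:30 (invert busy blocks within the working day).
Noa free: 06:45-15:45, 16:00-17:45.
Pablo free: 06:00-08:00, 08:45-09:15, 11:00-13:30.
Pita free: 06:00-15:45, 16:00-18:00.
Ben free: 06:00-09:45, 10:00-16:15, 17:15-18:00.
Yosef ∩ Bashir: 06:45-13:30.
Yosef ∩ Bashir ∩ Noa: 06:45-13:30.
Yosef ∩ Bashir ∩ Noa ∩ Pablo: 06:45-08:00, 08:45-09:15, 11:00-13:30.
Yosef ∩ Bashir ∩ Noa ∩ Pablo ∩ Pita: 06:45-08:00, 08:45-09:15, 11:00-13:30.
Yosef ∩ Bashir ∩ Noa ∩ Pablo ∩ Pita ∩ Ben: 06:45-08:00, 08:45-09:15, 11:00-13:30.
So the common availability across everyone is 06:45-08:00, 08:45-09:15, 11:00-13:30.
The first common window of at least 90 minutes is 11:00-13:30, so the earliest start is 11:00.

11:00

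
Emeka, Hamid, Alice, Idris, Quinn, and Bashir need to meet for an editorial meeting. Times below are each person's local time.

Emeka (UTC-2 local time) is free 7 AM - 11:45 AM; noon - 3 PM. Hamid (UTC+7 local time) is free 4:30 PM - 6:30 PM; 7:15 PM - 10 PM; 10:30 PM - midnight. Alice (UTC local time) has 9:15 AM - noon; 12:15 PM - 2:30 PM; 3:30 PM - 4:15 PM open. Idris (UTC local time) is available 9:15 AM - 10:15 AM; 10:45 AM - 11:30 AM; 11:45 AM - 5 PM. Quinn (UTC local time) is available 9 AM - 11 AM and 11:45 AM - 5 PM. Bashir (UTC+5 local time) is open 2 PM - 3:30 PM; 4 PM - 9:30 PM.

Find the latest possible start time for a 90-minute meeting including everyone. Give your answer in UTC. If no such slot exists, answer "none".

Emeka in UTC: 09:00-13:45, 14:00-17:00 (add 2h to convert from UTC-2).
Hamid in UTC: 09:30-11:30, 12:15-15:00, 15:30-17:00 (subtract 7h to convert from UTC+7).
Alice in UTC: 09:15-12:00, 12:15-14:30, 15:30-16:15.
Idris in UTC: 09:15-10:15, 10:45-11:30, 11:45-17:00.
Quinn in UTC: 09:00-11:00, 11:45-17:00.
Bashir in UTC: 09:00-10:30, 11:00-16:30 (subtract 5h to convert from UTC+5).
Emeka ∩ Hamid: 09:30-11:30, 12:15-13:45, 14:00-15:00, 15:30-17:00.
Emeka ∩ Hamid ∩ Alice: 09:30-11:30, 12:15-13:45, 14:00-14:30, 15:30-16:15.
Emeka ∩ Hamid ∩ Alice ∩ Idris: 09:30-10:15, 10:45-11:30, 12:15-13:45, 14:00-14:30, 15:30-16:15.
Emeka ∩ Hamid ∩ Alice ∩ Idris ∩ Quinn: 09:30-10:15, 10:45-11:00, 12:15-13:45, 14:00-14:30, 15:30-16:15.
Emeka ∩ Hamid ∩ Alice ∩ Idris ∩ Quinn ∩ Bashir: 09:30-10:15, 12:15-13:45, 14:00-14:30, 15:30-16:15.
The last common window of at least 90 minutes is 12:15-13:45; a 90-minute meeting can start as late as 12:15 and still end by 13:45.

12:15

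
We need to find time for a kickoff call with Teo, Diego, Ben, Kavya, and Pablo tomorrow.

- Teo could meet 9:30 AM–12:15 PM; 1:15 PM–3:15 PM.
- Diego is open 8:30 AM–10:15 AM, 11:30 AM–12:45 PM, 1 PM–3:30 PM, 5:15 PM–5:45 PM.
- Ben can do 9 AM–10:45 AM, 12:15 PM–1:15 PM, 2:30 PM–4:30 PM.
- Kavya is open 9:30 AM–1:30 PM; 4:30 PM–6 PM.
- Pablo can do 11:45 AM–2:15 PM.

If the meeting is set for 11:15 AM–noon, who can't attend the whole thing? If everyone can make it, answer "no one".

Teo: free for 11:15-12:00. Diego: not fully free for 11:15-12:00. Ben: not fully free for 11:15-12:00. Kavya: free for 11:15-12:00. Pablo: not fully free for 11:15-12:00.

Ben, Diego, Pablo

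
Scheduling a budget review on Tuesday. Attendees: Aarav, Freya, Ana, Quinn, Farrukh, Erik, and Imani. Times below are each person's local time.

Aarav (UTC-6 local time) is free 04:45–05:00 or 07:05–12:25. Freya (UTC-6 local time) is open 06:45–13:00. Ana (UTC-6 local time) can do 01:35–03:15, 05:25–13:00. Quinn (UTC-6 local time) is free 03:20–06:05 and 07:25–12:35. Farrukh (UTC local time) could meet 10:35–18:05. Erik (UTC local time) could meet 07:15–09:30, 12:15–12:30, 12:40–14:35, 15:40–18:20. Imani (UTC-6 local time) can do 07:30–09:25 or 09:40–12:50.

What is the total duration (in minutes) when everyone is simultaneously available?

Aarav in UTC: 10:45-11:00, 13:05-18:25 (add 6h to convert from UTC-6).
Freya in UTC: 12:45-19:00 (add 6h to convert from UTC-6).
Ana in UTC: 07:35-09:15, 11:25-19:00 (add 6h to convert from UTC-6).
Quinn in UTC: 09:20-12:05, 13:25-18:35 (add 6h to convert from UTC-6).
Farrukh in UTC: 10:35-18:05.
Erik in UTC: 07:15-09:30, 12:15-12:30, 12:40-14:35, 15:40-18:20.
Imani in UTC: 13:30-15:25, 15:40-18:50 (add 6h to convert from UTC-6).
Aarav ∩ Freya: 13:05-18:25.
Aarav ∩ Freya ∩ Ana: 13:05-18:25.
Aarav ∩ Freya ∩ Ana ∩ Quinn: 13:25-18:25.
Aarav ∩ Freya ∩ Ana ∩ Quinn ∩ Farrukh: 13:25-18:05.
Aarav ∩ Freya ∩ Ana ∩ Quinn ∩ Farrukh ∩ Erik: 13:25-14:35, 15:40-18:05.
Aarav ∩ Freya ∩ Ana ∩ Quinn ∩ Farrukh ∩ Erik ∩ Imani: 13:30-14:35, 15:40-18:05.
Summing the common windows: 65 + 145 = 210 minutes.

210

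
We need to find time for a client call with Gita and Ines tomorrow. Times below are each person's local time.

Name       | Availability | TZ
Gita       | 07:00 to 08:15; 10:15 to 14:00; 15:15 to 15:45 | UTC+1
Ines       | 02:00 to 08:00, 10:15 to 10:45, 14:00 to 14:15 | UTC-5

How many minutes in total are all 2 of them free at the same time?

Gita in UTC: 06:00-07:15, 09:15-13:00, 14:15-14:45 (subtract 1h to convert from UTC+1).
Ines in UTC: 07:00-13:00, 15:15-15:45, 19:00-19:15 (add 5h to convert from UTC-5).
Gita ∩ Ines: 07:00-07:15, 09:15-13:00.
Summing the common windows: 15 + 225 = 240 minutes.

240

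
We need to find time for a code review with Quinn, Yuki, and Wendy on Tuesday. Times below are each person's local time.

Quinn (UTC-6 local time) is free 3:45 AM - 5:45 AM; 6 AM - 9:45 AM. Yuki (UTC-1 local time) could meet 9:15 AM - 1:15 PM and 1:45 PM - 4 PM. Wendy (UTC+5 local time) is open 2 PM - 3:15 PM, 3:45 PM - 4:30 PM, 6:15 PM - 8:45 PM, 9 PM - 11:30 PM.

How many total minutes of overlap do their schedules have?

165

Quinn in UTC: 09:45-11:45, 12:00-15:45 (add 6h to convert from UTC-6).
Yuki in UTC: 10:15-14:15, 14:45-17:00 (add 1h to convert from UTC-1).
Wendy in UTC: 09:00-10:15, 10:45-11:30, 13:15-15:45, 16:00-18:30 (subtract 5h to convert from UTC+5).
Quinn ∩ Yuki: 10:15-11:45, 12:00-14:15, 14:45-15:45.
Quinn ∩ Yuki ∩ Wendy: 10:45-11:30, 13:15-14:15, 14:45-15:45.
So the common availability across everyone is 10:45-11:30, 13:15-14:15, 14:45-15:45.
Summing the common windows: 45 + 60 + 60 = 165 minutes.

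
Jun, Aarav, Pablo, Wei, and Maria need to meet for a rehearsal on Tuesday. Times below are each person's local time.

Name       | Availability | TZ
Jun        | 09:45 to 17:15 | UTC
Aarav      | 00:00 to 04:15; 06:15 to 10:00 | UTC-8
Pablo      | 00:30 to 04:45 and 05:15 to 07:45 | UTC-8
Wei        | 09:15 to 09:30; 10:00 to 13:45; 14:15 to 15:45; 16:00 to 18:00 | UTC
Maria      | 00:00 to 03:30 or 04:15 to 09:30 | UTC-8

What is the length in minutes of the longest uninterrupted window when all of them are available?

90

Jun in UTC: 09:45-17:15.
Aarav in UTC: 08:00-12:15, 14:15-18:00 (add 8h to convert from UTC-8).
Pablo in UTC: 08:30-12:45, 13:15-15:45 (add 8h to convert from UTC-8).
Wei in UTC: 09:15-09:30, 10:00-13:45, 14:15-15:45, 16:00-18:00.
Maria in UTC: 08:00-11:30, 12:15-17:30 (add 8h to convert from UTC-8).
Jun ∩ Aarav: 09:45-12:15, 14:15-17:15.
Jun ∩ Aarav ∩ Pablo: 09:45-12:15, 14:15-15:45.
Jun ∩ Aarav ∩ Pablo ∩ Wei: 10:00-12:15, 14:15-15:45.
Jun ∩ Aarav ∩ Pablo ∩ Wei ∩ Maria: 10:00-11:30, 14:15-15:45.
The longest is 10:00-11:30 at 90 minutes.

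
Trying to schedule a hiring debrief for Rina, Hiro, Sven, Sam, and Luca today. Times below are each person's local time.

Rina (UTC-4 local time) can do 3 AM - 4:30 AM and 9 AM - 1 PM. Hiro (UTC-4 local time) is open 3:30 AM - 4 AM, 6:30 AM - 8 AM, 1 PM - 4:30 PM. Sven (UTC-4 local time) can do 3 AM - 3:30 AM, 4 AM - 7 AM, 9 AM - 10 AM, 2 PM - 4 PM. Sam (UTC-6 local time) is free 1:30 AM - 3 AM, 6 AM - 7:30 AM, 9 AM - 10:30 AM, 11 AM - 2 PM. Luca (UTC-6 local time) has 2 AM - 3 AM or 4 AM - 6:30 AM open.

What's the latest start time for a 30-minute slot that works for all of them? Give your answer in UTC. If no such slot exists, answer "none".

none

Rina in UTC: 07:00-08:30, 13:00-17:00 (add 4h to convert from UTC-4).
Hiro in UTC: 07:30-08:00, 10:30-12:00, 17:00-20:30 (add 4h to convert from UTC-4).
Sven in UTC: 07:00-07:30, 08:00-11:00, 13:00-14:00, 18:00-20:00 (add 4h to convert from UTC-4).
Sam in UTC: 07:30-09:00, 12:00-13:30, 15:00-16:30, 17:00-20:00 (add 6h to convert from UTC-6).
Luca in UTC: 08:00-09:00, 10:00-12:30 (add 6h to convert from UTC-6).
Rina ∩ Hiro: 07:30-08:00.
Rina ∩ Hiro ∩ Sven: ∅.
Rina ∩ Hiro ∩ Sven ∩ Sam: ∅.
Rina ∩ Hiro ∩ Sven ∩ Sam ∩ Luca: ∅.
There is no time when everyone is free.
No common window is at least 30 minutes long.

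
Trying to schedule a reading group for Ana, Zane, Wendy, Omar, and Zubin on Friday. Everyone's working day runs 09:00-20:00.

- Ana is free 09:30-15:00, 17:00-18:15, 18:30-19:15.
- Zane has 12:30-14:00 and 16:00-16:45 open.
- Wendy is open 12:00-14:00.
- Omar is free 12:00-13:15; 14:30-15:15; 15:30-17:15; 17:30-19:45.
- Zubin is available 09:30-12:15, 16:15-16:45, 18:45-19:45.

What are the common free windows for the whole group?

none

Ana ∩ Zane: 12:30-14:00.
Ana ∩ Zane ∩ Wendy: 12:30-14:00.
Ana ∩ Zane ∩ Wendy ∩ Omar: 12:30-13:15.
Ana ∩ Zane ∩ Wendy ∩ Omar ∩ Zubin: ∅.
There is no time when everyone is free.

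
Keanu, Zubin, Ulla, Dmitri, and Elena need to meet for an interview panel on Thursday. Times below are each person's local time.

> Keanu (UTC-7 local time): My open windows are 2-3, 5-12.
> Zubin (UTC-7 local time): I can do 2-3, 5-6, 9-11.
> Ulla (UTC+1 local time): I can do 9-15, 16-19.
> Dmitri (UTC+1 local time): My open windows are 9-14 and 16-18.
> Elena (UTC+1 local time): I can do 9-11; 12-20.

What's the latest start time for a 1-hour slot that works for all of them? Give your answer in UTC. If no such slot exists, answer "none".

Keanu in UTC: 09:00-10:00, 12:00-19:00 (add 7h to convert from UTC-7).
Zubin in UTC: 09:00-10:00, 12:00-13:00, 16:00-18:00 (add 7h to convert from UTC-7).
Ulla in UTC: 08:00-14:00, 15:00-18:00 (subtract 1h to convert from UTC+1).
Dmitri in UTC: 08:00-13:00, 15:00-17:00 (subtract 1h to convert from UTC+1).
Elena in UTC: 08:00-10:00, 11:00-19:00 (subtract 1h to convert from UTC+1).
Keanu ∩ Zubin: 09:00-10:00, 12:00-13:00, 16:00-18:00.
Keanu ∩ Zubin ∩ Ulla: 09:00-10:00, 12:00-13:00, 16:00-18:00.
Keanu ∩ Zubin ∩ Ulla ∩ Dmitri: 09:00-10:00, 12:00-13:00, 16:00-17:00.
Keanu ∩ Zubin ∩ Ulla ∩ Dmitri ∩ Elena: 09:00-10:00, 12:00-13:00, 16:00-17:00.
The last common window of at least 60 minutes is 16:00-17:00; a 60-minute meeting can start as late as 16:00 and still end by 17:00.

16:00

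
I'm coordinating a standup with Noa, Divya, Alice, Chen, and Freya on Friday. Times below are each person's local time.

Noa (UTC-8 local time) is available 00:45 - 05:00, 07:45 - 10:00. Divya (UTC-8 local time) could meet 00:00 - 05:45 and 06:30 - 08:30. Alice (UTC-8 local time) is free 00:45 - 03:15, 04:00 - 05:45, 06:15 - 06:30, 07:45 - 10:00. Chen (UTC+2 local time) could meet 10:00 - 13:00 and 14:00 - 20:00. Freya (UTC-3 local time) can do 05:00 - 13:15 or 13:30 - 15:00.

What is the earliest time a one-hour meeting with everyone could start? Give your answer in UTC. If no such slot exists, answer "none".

08:45

Noa in UTC: 08:45-13:00, 15:45-18:00 (add 8h to convert from UTC-8).
Divya in UTC: 08:00-13:45, 14:30-16:30 (add 8h to convert from UTC-8).
Alice in UTC: 08:45-11:15, 12:00-13:45, 14:15-14:30, 15:45-18:00 (add 8h to convert from UTC-8).
Chen in UTC: 08:00-11:00, 12:00-18:00 (subtract 2h to convert from UTC+2).
Freya in UTC: 08:00-16:15, 16:30-18:00 (add 3h to convert from UTC-3).
Noa ∩ Divya: 08:45-13:00, 15:45-16:30.
Noa ∩ Divya ∩ Alice: 08:45-11:15, 12:00-13:00, 15:45-16:30.
Noa ∩ Divya ∩ Alice ∩ Chen: 08:45-11:00, 12:00-13:00, 15:45-16:30.
Noa ∩ Divya ∩ Alice ∩ Chen ∩ Freya: 08:45-11:00, 12:00-13:00, 15:45-16:15.
The first common window of at least 60 minutes is 08:45-11:00, so the earliest start is 08:45.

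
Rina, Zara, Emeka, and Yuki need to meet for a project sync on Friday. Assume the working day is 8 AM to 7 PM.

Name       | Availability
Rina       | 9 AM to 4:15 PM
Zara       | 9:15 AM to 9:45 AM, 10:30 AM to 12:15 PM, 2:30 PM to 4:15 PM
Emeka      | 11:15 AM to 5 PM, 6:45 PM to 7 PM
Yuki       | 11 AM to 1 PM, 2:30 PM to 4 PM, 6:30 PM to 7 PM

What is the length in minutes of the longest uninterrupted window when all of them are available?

90

Rina ∩ Zara: 09:15-09:45, 10:30-12:15, 14:30-16:15.
Rina ∩ Zara ∩ Emeka: 11:15-12:15, 14:30-16:15.
Rina ∩ Zara ∩ Emeka ∩ Yuki: 11:15-12:15, 14:30-16:00.
The longest is 14:30-16:00 at 90 minutes.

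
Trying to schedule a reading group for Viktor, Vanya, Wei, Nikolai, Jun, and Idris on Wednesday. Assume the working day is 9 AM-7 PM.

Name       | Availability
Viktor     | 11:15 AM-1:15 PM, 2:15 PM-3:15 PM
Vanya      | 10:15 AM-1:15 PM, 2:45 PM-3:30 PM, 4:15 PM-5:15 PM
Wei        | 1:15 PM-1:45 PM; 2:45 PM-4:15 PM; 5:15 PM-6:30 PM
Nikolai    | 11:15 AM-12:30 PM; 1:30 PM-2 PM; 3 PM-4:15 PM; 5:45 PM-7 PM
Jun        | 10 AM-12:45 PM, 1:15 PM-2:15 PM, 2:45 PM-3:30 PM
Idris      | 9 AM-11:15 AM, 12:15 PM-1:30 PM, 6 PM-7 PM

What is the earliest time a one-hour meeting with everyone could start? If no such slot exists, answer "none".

Viktor ∩ Vanya: 11:15-13:15, 14:45-15:15.
Viktor ∩ Vanya ∩ Wei: 14:45-15:15.
Viktor ∩ Vanya ∩ Wei ∩ Nikolai: 15:00-15:15.
Viktor ∩ Vanya ∩ Wei ∩ Nikolai ∩ Jun: 15:00-15:15.
Viktor ∩ Vanya ∩ Wei ∩ Nikolai ∩ Jun ∩ Idris: ∅.
There is no time when everyone is free.
No common window is at least 60 minutes long.

none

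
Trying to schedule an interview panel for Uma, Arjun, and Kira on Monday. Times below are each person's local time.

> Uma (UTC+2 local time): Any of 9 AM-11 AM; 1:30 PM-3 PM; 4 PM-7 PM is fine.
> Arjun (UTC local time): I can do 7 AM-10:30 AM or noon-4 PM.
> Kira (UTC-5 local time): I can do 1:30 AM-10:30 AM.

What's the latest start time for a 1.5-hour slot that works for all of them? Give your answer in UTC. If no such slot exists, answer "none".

14:00

Uma in UTC: 07:00-09:00, 11:30-13:00, 14:00-17:00 (subtract 2h to convert from UTC+2).
Arjun in UTC: 07:00-10:30, 12:00-16:00.
Kira in UTC: 06:30-15:30 (add 5h to convert from UTC-5).
Uma ∩ Arjun: 07:00-09:00, 12:00-13:00, 14:00-16:00.
Uma ∩ Arjun ∩ Kira: 07:00-09:00, 12:00-13:00, 14:00-15:30.
So the common availability across everyone is 07:00-09:00, 12:00-13:00, 14:00-15:30.
The last common window of at least 90 minutes is 14:00-15:30; a 90-minute meeting can start as late as 14:00 and still end by 15:30.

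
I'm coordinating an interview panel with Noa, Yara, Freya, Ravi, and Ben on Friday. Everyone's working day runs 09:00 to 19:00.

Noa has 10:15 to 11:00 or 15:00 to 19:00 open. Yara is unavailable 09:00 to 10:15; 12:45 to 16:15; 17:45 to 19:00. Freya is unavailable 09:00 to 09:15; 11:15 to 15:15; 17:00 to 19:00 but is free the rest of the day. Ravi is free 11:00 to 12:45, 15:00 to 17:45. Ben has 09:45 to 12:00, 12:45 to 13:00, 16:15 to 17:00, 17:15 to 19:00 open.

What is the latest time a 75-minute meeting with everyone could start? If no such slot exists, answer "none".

none

Noa free: 10:15-11:00, 15:00-19:00.
Yara free: 10:15-12:45, 16:15-17:45 (invert busy blocks within the working day).
Freya free: 09:15-11:15, 15:15-17:00 (invert busy blocks within the working day).
Ravi free: 11:00-12:45, 15:00-17:45.
Ben free: 09:45-12:00, 12:45-13:00, 16:15-17:00, 17:15-19:00.
Noa ∩ Yara: 10:15-11:00, 16:15-17:45.
Noa ∩ Yara ∩ Freya: 10:15-11:00, 16:15-17:00.
Noa ∩ Yara ∩ Freya ∩ Ravi: 16:15-17:00.
Noa ∩ Yara ∩ Freya ∩ Ravi ∩ Ben: 16:15-17:00.
No common window is at least 75 minutes long.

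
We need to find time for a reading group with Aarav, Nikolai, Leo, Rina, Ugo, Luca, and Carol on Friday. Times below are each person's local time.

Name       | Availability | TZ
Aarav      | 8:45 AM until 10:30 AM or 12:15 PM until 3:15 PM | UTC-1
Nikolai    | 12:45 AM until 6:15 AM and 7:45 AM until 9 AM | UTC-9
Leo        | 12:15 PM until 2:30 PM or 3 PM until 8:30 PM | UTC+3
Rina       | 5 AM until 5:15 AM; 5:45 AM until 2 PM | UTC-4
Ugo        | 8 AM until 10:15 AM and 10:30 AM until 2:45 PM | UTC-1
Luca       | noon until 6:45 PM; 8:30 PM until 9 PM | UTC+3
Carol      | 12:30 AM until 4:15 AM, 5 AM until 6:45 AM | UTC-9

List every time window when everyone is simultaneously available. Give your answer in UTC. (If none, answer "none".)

09:45-11:15, 14:00-15:15

Aarav in UTC: 09:45-11:30, 13:15-16:15 (add 1h to convert from UTC-1).
Nikolai in UTC: 09:45-15:15, 16:45-18:00 (add 9h to convert from UTC-9).
Leo in UTC: 09:15-11:30, 12:00-17:30 (subtract 3h to convert from UTC+3).
Rina in UTC: 09:00-09:15, 09:45-18:00 (add 4h to convert from UTC-4).
Ugo in UTC: 09:00-11:15, 11:30-15:45 (add 1h to convert from UTC-1).
Luca in UTC: 09:00-15:45, 17:30-18:00 (subtract 3h to convert from UTC+3).
Carol in UTC: 09:30-13:15, 14:00-15:45 (add 9h to convert from UTC-9).
Aarav ∩ Nikolai: 09:45-11:30, 13:15-15:15.
Aarav ∩ Nikolai ∩ Leo: 09:45-11:30, 13:15-15:15.
Aarav ∩ Nikolai ∩ Leo ∩ Rina: 09:45-11:30, 13:15-15:15.
Aarav ∩ Nikolai ∩ Leo ∩ Rina ∩ Ugo: 09:45-11:15, 13:15-15:15.
Aarav ∩ Nikolai ∩ Leo ∩ Rina ∩ Ugo ∩ Luca: 09:45-11:15, 13:15-15:15.
Aarav ∩ Nikolai ∩ Leo ∩ Rina ∩ Ugo ∩ Luca ∩ Carol: 09:45-11:15, 14:00-15:15.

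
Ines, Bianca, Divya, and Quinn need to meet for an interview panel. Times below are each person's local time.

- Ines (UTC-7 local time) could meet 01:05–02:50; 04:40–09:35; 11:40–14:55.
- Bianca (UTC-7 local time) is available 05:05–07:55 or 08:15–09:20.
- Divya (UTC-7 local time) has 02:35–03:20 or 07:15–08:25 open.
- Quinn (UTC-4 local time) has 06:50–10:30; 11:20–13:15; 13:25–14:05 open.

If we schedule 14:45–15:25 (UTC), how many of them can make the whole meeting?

Ines in UTC: 08:05-09:50, 11:40-16:35, 18:40-21:55 (add 7h to convert from UTC-7).
Bianca in UTC: 12:05-14:55, 15:15-16:20 (add 7h to convert from UTC-7).
Divya in UTC: 09:35-10:20, 14:15-15:25 (add 7h to convert from UTC-7).
Quinn in UTC: 10:50-14:30, 15:20-17:15, 17:25-18:05 (add 4h to convert from UTC-4).
Ines and Divya can make the full 14:45-15:25 slot — that's 2.

2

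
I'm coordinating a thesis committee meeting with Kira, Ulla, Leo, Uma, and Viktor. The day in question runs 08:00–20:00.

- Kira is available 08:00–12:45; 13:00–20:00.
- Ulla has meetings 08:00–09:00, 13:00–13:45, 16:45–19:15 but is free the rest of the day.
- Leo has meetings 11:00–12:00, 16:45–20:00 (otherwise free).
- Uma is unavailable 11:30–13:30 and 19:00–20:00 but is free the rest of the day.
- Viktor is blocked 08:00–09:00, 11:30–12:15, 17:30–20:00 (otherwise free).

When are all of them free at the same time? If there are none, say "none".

09:00-11:00, 13:45-16:45

Kira free: 08:00-12:45, 13:00-20:00.
Ulla free: 09:00-13:00, 13:45-16:45, 19:15-20:00 (invert busy blocks within the working day).
Leo free: 08:00-11:00, 12:00-16:45 (invert busy blocks within the working day).
Uma free: 08:00-11:30, 13:30-19:00 (invert busy blocks within the working day).
Viktor free: 09:00-11:30, 12:15-17:30 (invert busy blocks within the working day).
Kira ∩ Ulla: 09:00-12:45, 13:45-16:45, 19:15-20:00.
Kira ∩ Ulla ∩ Leo: 09:00-11:00, 12:00-12:45, 13:45-16:45.
Kira ∩ Ulla ∩ Leo ∩ Uma: 09:00-11:00, 13:45-16:45.
Kira ∩ Ulla ∩ Leo ∩ Uma ∩ Viktor: 09:00-11:00, 13:45-16:45.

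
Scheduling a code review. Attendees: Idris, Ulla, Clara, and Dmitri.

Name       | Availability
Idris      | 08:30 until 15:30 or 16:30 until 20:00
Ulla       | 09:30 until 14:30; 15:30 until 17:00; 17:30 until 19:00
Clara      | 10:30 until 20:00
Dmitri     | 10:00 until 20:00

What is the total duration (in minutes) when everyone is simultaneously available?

360

Idris ∩ Ulla: 09:30-14:30, 16:30-17:00, 17:30-19:00.
Idris ∩ Ulla ∩ Clara: 10:30-14:30, 16:30-17:00, 17:30-19:00.
Idris ∩ Ulla ∩ Clara ∩ Dmitri: 10:30-14:30, 16:30-17:00, 17:30-19:00.
Summing the common windows: 240 + 30 + 90 = 360 minutes.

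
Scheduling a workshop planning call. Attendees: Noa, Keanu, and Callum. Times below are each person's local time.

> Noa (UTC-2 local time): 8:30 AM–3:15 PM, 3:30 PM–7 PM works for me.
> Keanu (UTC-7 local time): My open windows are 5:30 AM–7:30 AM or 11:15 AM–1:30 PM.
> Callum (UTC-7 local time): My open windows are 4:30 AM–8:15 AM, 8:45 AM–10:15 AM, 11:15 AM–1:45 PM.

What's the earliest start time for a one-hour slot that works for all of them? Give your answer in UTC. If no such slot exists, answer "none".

12:30

Noa in UTC: 10:30-17:15, 17:30-21:00 (add 2h to convert from UTC-2).
Keanu in UTC: 12:30-14:30, 18:15-20:30 (add 7h to convert from UTC-7).
Callum in UTC: 11:30-15:15, 15:45-17:15, 18:15-20:45 (add 7h to convert from UTC-7).
Noa ∩ Keanu: 12:30-14:30, 18:15-20:30.
Noa ∩ Keanu ∩ Callum: 12:30-14:30, 18:15-20:30.
The first common window of at least 60 minutes is 12:30-14:30, so the earliest start is 12:30.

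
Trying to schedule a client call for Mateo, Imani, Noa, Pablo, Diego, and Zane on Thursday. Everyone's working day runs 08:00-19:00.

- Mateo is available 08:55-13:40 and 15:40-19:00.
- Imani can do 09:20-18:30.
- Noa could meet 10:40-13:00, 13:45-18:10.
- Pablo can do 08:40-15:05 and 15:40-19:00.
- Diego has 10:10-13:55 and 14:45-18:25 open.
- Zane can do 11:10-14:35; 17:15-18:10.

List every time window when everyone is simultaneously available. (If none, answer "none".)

11:10-13:00, 17:15-18:10

Mateo ∩ Imani: 09:20-13:40, 15:40-18:30.
Mateo ∩ Imani ∩ Noa: 10:40-13:00, 15:40-18:10.
Mateo ∩ Imani ∩ Noa ∩ Pablo: 10:40-13:00, 15:40-18:10.
Mateo ∩ Imani ∩ Noa ∩ Pablo ∩ Diego: 10:40-13:00, 15:40-18:10.
Mateo ∩ Imani ∩ Noa ∩ Pablo ∩ Diego ∩ Zane: 11:10-13:00, 17:15-18:10.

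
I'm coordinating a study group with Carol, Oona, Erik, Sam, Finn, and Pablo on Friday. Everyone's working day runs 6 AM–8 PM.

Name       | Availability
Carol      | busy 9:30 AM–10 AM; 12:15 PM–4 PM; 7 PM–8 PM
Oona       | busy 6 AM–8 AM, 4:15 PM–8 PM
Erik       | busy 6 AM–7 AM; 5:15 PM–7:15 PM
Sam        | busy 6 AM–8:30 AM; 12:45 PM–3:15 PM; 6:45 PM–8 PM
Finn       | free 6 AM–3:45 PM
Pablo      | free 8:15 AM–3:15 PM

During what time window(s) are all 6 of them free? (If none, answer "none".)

Carol free: 06:00-09:30, 10:00-12:15, 16:00-19:00 (invert busy blocks within the working day).
Oona free: 08:00-16:15 (invert busy blocks within the working day).
Erik free: 07:00-17:15, 19:15-20:00 (invert busy blocks within the working day).
Sam free: 08:30-12:45, 15:15-18:45 (invert busy blocks within the working day).
Finn free: 06:00-15:45.
Pablo free: 08:15-15:15.
Carol ∩ Oona: 08:00-09:30, 10:00-12:15, 16:00-16:15.
Carol ∩ Oona ∩ Erik: 08:00-09:30, 10:00-12:15, 16:00-16:15.
Carol ∩ Oona ∩ Erik ∩ Sam: 08:30-09:30, 10:00-12:15, 16:00-16:15.
Carol ∩ Oona ∩ Erik ∩ Sam ∩ Finn: 08:30-09:30, 10:00-12:15.
Carol ∩ Oona ∩ Erik ∩ Sam ∩ Finn ∩ Pablo: 08:30-09:30, 10:00-12:15.

08:30-09:30, 10:00-12:15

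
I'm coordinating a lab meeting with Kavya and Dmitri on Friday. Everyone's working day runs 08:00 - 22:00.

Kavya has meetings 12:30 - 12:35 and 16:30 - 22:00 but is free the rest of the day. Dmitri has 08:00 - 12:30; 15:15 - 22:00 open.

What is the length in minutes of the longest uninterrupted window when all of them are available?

Kavya free: 08:00-12:30, 12:35-16:30 (invert busy blocks within the working day).
Dmitri free: 08:00-12:30, 15:15-22:00.
Kavya ∩ Dmitri: 08:00-12:30, 15:15-16:30.
The longest is 08:00-12:30 at 270 minutes.

270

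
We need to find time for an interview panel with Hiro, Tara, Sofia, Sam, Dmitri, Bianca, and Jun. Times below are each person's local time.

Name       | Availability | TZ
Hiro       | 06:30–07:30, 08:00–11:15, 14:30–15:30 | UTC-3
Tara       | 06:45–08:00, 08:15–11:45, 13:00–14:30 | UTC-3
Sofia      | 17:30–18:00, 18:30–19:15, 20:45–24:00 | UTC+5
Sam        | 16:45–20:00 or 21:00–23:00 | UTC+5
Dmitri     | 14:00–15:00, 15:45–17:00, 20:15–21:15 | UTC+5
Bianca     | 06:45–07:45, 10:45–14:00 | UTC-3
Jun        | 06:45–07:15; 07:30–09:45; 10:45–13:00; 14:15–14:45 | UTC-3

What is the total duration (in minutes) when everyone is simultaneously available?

Hiro in UTC: 09:30-10:30, 11:00-14:15, 17:30-18:30 (add 3h to convert from UTC-3).
Tara in UTC: 09:45-11:00, 11:15-14:45, 16:00-17:30 (add 3h to convert from UTC-3).
Sofia in UTC: 12:30-13:00, 13:30-14:15, 15:45-19:00 (subtract 5h to convert from UTC+5).
Sam in UTC: 11:45-15:00, 16:00-18:00 (subtract 5h to convert from UTC+5).
Dmitri in UTC: 09:00-10:00, 10:45-12:00, 15:15-16:15 (subtract 5h to convert from UTC+5).
Bianca in UTC: 09:45-10:45, 13:45-17:00 (add 3h to convert from UTC-3).
Jun in UTC: 09:45-10:15, 10:30-12:45, 13:45-16:00, 17:15-17:45 (add 3h to convert from UTC-3).
Hiro ∩ Tara: 09:45-10:30, 11:15-14:15.
Hiro ∩ Tara ∩ Sofia: 12:30-13:00, 13:30-14:15.
Hiro ∩ Tara ∩ Sofia ∩ Sam: 12:30-13:00, 13:30-14:15.
Hiro ∩ Tara ∩ Sofia ∩ Sam ∩ Dmitri: ∅.
Hiro ∩ Tara ∩ Sofia ∩ Sam ∩ Dmitri ∩ Bianca: ∅.
Hiro ∩ Tara ∩ Sofia ∩ Sam ∩ Dmitri ∩ Bianca ∩ Jun: ∅.
There is no time when everyone is free.
There is no common window, so the total is 0 minutes.

0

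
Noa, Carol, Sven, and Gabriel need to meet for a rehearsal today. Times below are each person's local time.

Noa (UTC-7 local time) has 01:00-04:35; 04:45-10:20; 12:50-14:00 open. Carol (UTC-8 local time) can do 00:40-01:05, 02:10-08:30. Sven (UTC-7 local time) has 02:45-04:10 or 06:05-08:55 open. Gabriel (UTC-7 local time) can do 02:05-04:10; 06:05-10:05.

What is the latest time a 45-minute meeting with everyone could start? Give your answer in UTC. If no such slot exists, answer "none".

Noa in UTC: 08:00-11:35, 11:45-17:20, 19:50-21:00 (add 7h to convert from UTC-7).
Carol in UTC: 08:40-09:05, 10:10-16:30 (add 8h to convert from UTC-8).
Sven in UTC: 09:45-11:10, 13:05-15:55 (add 7h to convert from UTC-7).
Gabriel in UTC: 09:05-11:10, 13:05-17:05 (add 7h to convert from UTC-7).
Noa ∩ Carol: 08:40-09:05, 10:10-11:35, 11:45-16:30.
Noa ∩ Carol ∩ Sven: 10:10-11:10, 13:05-15:55.
Noa ∩ Carol ∩ Sven ∩ Gabriel: 10:10-11:10, 13:05-15:55.
The last common window of at least 45 minutes is 13:05-15:55; a 45-minute meeting can start as late as 15:10 and still end by 15:55.

15:10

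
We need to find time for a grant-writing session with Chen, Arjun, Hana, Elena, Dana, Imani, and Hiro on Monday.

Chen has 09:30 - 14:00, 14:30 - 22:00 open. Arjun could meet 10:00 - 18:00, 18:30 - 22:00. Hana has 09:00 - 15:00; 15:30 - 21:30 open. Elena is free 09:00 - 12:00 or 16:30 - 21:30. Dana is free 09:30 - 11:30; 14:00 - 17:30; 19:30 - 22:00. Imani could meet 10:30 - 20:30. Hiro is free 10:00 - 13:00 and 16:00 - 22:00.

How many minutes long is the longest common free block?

60

Chen ∩ Arjun: 10:00-14:00, 14:30-18:00, 18:30-22:00.
Chen ∩ Arjun ∩ Hana: 10:00-14:00, 14:30-15:00, 15:30-18:00, 18:30-21:30.
Chen ∩ Arjun ∩ Hana ∩ Elena: 10:00-12:00, 16:30-18:00, 18:30-21:30.
Chen ∩ Arjun ∩ Hana ∩ Elena ∩ Dana: 10:00-11:30, 16:30-17:30, 19:30-21:30.
Chen ∩ Arjun ∩ Hana ∩ Elena ∩ Dana ∩ Imani: 10:30-11:30, 16:30-17:30, 19:30-20:30.
Chen ∩ Arjun ∩ Hana ∩ Elena ∩ Dana ∩ Imani ∩ Hiro: 10:30-11:30, 16:30-17:30, 19:30-20:30.
The longest is 10:30-11:30 at 60 minutes.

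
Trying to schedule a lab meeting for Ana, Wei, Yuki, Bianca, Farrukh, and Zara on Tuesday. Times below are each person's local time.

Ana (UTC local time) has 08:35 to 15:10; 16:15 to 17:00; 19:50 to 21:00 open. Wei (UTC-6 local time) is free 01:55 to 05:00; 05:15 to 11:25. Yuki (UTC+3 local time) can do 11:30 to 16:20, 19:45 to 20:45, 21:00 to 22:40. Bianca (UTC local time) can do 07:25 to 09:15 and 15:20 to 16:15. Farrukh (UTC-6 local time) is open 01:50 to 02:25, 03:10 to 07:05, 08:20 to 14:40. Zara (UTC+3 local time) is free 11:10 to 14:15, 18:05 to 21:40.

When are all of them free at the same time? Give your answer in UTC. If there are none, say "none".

09:10-09:15

Ana in UTC: 08:35-15:10, 16:15-17:00, 19:50-21:00.
Wei in UTC: 07:55-11:00, 11:15-17:25 (add 6h to convert from UTC-6).
Yuki in UTC: 08:30-13:20, 16:45-17:45, 18:00-19:40 (subtract 3h to convert from UTC+3).
Bianca in UTC: 07:25-09:15, 15:20-16:15.
Farrukh in UTC: 07:50-08:25, 09:10-13:05, 14:20-20:40 (add 6h to convert from UTC-6).
Zara in UTC: 08:10-11:15, 15:05-18:40 (subtract 3h to convert from UTC+3).
Ana ∩ Wei: 08:35-11:00, 11:15-15:10, 16:15-17:00.
Ana ∩ Wei ∩ Yuki: 08:35-11:00, 11:15-13:20, 16:45-17:00.
Ana ∩ Wei ∩ Yuki ∩ Bianca: 08:35-09:15.
Ana ∩ Wei ∩ Yuki ∩ Bianca ∩ Farrukh: 09:10-09:15.
Ana ∩ Wei ∩ Yuki ∩ Bianca ∩ Farrukh ∩ Zara: 09:10-09:15.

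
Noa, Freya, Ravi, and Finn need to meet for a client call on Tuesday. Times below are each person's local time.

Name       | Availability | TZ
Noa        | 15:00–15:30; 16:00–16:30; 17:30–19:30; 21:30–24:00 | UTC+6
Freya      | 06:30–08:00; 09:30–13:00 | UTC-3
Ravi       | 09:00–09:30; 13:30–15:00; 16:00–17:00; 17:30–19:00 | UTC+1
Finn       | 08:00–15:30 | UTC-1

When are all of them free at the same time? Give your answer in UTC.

12:30-13:30, 15:30-16:00

Noa in UTC: 09:00-09:30, 10:00-10:30, 11:30-13:30, 15:30-18:00 (subtract 6h to convert from UTC+6).
Freya in UTC: 09:30-11:00, 12:30-16:00 (add 3h to convert from UTC-3).
Ravi in UTC: 08:00-08:30, 12:30-14:00, 15:00-16:00, 16:30-18:00 (subtract 1h to convert from UTC+1).
Finn in UTC: 09:00-16:30 (add 1h to convert from UTC-1).
Noa ∩ Freya: 10:00-10:30, 12:30-13:30, 15:30-16:00.
Noa ∩ Freya ∩ Ravi: 12:30-13:30, 15:30-16:00.
Noa ∩ Freya ∩ Ravi ∩ Finn: 12:30-13:30, 15:30-16:00.
Those are the intersection windows.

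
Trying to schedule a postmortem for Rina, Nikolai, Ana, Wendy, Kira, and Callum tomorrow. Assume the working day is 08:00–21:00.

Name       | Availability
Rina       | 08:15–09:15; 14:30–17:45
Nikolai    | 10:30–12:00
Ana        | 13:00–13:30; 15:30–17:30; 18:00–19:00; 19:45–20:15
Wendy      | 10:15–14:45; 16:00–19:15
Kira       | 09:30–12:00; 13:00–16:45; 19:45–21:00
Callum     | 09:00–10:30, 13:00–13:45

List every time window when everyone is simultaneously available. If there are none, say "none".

Rina ∩ Nikolai: ∅.
Rina ∩ Nikolai ∩ Ana: ∅.
Rina ∩ Nikolai ∩ Ana ∩ Wendy: ∅.
Rina ∩ Nikolai ∩ Ana ∩ Wendy ∩ Kira: ∅.
Rina ∩ Nikolai ∩ Ana ∩ Wendy ∩ Kira ∩ Callum: ∅.
There is no time when everyone is free.

none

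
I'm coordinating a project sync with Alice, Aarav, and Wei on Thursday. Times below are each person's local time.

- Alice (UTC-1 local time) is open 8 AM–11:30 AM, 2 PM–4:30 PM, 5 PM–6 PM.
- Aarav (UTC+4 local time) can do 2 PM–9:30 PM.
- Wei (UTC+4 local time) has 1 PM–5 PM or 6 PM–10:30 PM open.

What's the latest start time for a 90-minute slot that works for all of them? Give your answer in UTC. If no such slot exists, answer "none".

16:00

Alice in UTC: 09:00-12:30, 15:00-17:30, 18:00-19:00 (add 1h to convert from UTC-1).
Aarav in UTC: 10:00-17:30 (subtract 4h to convert from UTC+4).
Wei in UTC: 09:00-13:00, 14:00-18:30 (subtract 4h to convert from UTC+4).
Alice ∩ Aarav: 10:00-12:30, 15:00-17:30.
Alice ∩ Aarav ∩ Wei: 10:00-12:30, 15:00-17:30.
The last common window of at least 90 minutes is 15:00-17:30; a 90-minute meeting can start as late as 16:00 and still end by 17:30.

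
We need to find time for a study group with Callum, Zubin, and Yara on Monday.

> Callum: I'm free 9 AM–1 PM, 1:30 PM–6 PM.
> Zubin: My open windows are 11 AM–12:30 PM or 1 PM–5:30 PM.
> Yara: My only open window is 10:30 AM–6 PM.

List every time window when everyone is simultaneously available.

Callum ∩ Zubin: 11:00-12:30, 13:30-17:30.
Callum ∩ Zubin ∩ Yara: 11:00-12:30, 13:30-17:30.

11:00-12:30, 13:30-17:30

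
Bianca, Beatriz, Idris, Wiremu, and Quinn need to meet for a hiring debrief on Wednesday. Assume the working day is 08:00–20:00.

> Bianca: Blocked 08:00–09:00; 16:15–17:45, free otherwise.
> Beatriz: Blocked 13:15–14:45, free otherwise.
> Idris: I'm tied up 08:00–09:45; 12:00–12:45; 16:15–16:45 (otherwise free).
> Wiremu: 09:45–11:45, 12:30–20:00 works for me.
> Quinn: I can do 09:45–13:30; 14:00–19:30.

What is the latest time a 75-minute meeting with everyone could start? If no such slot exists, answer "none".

Bianca free: 09:00-16:15, 17:45-20:00 (invert busy blocks within the working day).
Beatriz free: 08:00-13:15, 14:45-20:00 (invert busy blocks within the working day).
Idris free: 09:45-12:00, 12:45-16:15, 16:45-20:00 (invert busy blocks within the working day).
Wiremu free: 09:45-11:45, 12:30-20:00.
Quinn free: 09:45-13:30, 14:00-19:30.
Bianca ∩ Beatriz: 09:00-13:15, 14:45-16:15, 17:45-20:00.
Bianca ∩ Beatriz ∩ Idris: 09:45-12:00, 12:45-13:15, 14:45-16:15, 17:45-20:00.
Bianca ∩ Beatriz ∩ Idris ∩ Wiremu: 09:45-11:45, 12:45-13:15, 14:45-16:15, 17:45-20:00.
Bianca ∩ Beatriz ∩ Idris ∩ Wiremu ∩ Quinn: 09:45-11:45, 12:45-13:15, 14:45-16:15, 17:45-19:30.
The last common window of at least 75 minutes is 17:45-19:30; a 75-minute meeting can start as late as 18:15 and still end by 19:30.

18:15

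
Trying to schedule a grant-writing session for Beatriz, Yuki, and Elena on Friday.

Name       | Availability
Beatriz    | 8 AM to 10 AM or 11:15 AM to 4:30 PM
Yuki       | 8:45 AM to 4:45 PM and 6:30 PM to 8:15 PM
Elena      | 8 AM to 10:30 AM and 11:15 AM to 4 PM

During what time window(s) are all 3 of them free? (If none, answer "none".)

08:45-10:00, 11:15-16:00

Beatriz ∩ Yuki: 08:45-10:00, 11:15-16:30.
Beatriz ∩ Yuki ∩ Elena: 08:45-10:00, 11:15-16:00.
So the common availability across everyone is 08:45-10:00, 11:15-16:00.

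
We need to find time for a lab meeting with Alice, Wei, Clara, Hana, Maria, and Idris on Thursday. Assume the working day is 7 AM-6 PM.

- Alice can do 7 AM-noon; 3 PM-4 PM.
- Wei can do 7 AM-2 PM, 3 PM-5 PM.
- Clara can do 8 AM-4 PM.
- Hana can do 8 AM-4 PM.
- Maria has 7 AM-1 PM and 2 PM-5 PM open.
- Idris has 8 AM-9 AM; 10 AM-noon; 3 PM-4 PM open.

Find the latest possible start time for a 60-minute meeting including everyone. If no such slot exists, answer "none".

Alice ∩ Wei: 07:00-12:00, 15:00-16:00.
Alice ∩ Wei ∩ Clara: 08:00-12:00, 15:00-16:00.
Alice ∩ Wei ∩ Clara ∩ Hana: 08:00-12:00, 15:00-16:00.
Alice ∩ Wei ∩ Clara ∩ Hana ∩ Maria: 08:00-12:00, 15:00-16:00.
Alice ∩ Wei ∩ Clara ∩ Hana ∩ Maria ∩ Idris: 08:00-09:00, 10:00-12:00, 15:00-16:00.
The last common window of at least 60 minutes is 15:00-16:00; a 60-minute meeting can start as late as 15:00 and still end by 16:00.

15:00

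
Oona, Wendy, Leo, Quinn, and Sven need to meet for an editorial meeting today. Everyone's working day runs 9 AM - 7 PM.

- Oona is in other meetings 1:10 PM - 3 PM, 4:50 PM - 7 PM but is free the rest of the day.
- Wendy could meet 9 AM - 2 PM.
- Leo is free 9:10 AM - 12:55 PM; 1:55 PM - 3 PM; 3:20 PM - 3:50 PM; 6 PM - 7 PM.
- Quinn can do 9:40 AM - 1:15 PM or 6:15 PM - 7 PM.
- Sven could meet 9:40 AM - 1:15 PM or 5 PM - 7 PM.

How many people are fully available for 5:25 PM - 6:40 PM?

1

Oona free: 09:00-13:10, 15:00-16:50 (invert busy blocks within the working day).
Wendy free: 09:00-14:00.
Leo free: 09:10-12:55, 13:55-15:00, 15:20-15:50, 18:00-19:00.
Quinn free: 09:40-13:15, 18:15-19:00.
Sven free: 09:40-13:15, 17:00-19:00.
Sven can make the full 17:25-18:40 slot — that's 1.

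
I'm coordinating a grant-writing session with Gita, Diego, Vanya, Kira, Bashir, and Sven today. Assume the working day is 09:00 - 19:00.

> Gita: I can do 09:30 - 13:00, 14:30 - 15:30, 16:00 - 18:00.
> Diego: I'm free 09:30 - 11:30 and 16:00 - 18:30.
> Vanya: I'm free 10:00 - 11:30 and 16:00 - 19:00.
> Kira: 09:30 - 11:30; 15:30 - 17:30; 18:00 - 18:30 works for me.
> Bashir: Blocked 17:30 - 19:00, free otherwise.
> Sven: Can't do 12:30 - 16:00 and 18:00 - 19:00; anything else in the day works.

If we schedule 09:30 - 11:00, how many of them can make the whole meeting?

5

Gita free: 09:30-13:00, 14:30-15:30, 16:00-18:00.
Diego free: 09:30-11:30, 16:00-18:30.
Vanya free: 10:00-11:30, 16:00-19:00.
Kira free: 09:30-11:30, 15:30-17:30, 18:00-18:30.
Bashir free: 09:00-17:30 (invert busy blocks within the working day).
Sven free: 09:00-12:30, 16:00-18:00 (invert busy blocks within the working day).
Gita, Diego, Kira, Bashir, and Sven can make the full 09:30-11:00 slot — that's 5.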